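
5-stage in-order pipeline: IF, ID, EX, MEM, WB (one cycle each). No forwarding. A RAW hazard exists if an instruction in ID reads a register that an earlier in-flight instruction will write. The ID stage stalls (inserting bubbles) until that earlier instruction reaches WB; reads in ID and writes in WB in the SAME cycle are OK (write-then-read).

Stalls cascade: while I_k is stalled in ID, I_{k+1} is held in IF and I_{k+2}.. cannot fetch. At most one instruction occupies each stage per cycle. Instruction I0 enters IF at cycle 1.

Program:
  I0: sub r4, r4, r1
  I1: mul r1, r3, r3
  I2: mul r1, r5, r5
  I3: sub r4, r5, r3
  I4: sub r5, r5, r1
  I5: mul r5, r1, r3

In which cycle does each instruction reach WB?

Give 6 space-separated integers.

I0 sub r4 <- r4,r1: IF@1 ID@2 stall=0 (-) EX@3 MEM@4 WB@5
I1 mul r1 <- r3,r3: IF@2 ID@3 stall=0 (-) EX@4 MEM@5 WB@6
I2 mul r1 <- r5,r5: IF@3 ID@4 stall=0 (-) EX@5 MEM@6 WB@7
I3 sub r4 <- r5,r3: IF@4 ID@5 stall=0 (-) EX@6 MEM@7 WB@8
I4 sub r5 <- r5,r1: IF@5 ID@6 stall=1 (RAW on I2.r1 (WB@7)) EX@8 MEM@9 WB@10
I5 mul r5 <- r1,r3: IF@6 ID@8 stall=0 (-) EX@9 MEM@10 WB@11

Answer: 5 6 7 8 10 11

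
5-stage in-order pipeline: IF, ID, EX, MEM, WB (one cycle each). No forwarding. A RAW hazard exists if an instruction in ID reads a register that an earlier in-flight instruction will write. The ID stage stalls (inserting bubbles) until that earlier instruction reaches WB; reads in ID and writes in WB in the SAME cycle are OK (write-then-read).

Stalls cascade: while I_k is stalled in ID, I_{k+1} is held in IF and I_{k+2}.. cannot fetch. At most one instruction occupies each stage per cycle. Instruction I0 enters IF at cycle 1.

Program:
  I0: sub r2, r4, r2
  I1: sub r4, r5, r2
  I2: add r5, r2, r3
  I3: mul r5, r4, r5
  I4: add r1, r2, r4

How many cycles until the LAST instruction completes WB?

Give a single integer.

Answer: 13

Derivation:
I0 sub r2 <- r4,r2: IF@1 ID@2 stall=0 (-) EX@3 MEM@4 WB@5
I1 sub r4 <- r5,r2: IF@2 ID@3 stall=2 (RAW on I0.r2 (WB@5)) EX@6 MEM@7 WB@8
I2 add r5 <- r2,r3: IF@3 ID@6 stall=0 (-) EX@7 MEM@8 WB@9
I3 mul r5 <- r4,r5: IF@6 ID@7 stall=2 (RAW on I2.r5 (WB@9)) EX@10 MEM@11 WB@12
I4 add r1 <- r2,r4: IF@7 ID@10 stall=0 (-) EX@11 MEM@12 WB@13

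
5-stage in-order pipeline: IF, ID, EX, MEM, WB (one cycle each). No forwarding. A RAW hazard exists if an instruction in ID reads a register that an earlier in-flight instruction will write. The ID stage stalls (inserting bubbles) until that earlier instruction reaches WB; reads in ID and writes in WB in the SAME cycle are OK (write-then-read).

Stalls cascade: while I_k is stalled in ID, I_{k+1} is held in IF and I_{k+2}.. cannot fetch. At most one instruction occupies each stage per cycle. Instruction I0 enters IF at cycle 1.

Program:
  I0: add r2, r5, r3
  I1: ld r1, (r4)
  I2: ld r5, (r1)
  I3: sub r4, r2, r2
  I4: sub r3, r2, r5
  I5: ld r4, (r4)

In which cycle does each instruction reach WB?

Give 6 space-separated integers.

I0 add r2 <- r5,r3: IF@1 ID@2 stall=0 (-) EX@3 MEM@4 WB@5
I1 ld r1 <- r4: IF@2 ID@3 stall=0 (-) EX@4 MEM@5 WB@6
I2 ld r5 <- r1: IF@3 ID@4 stall=2 (RAW on I1.r1 (WB@6)) EX@7 MEM@8 WB@9
I3 sub r4 <- r2,r2: IF@4 ID@7 stall=0 (-) EX@8 MEM@9 WB@10
I4 sub r3 <- r2,r5: IF@7 ID@8 stall=1 (RAW on I2.r5 (WB@9)) EX@10 MEM@11 WB@12
I5 ld r4 <- r4: IF@8 ID@10 stall=0 (-) EX@11 MEM@12 WB@13

Answer: 5 6 9 10 12 13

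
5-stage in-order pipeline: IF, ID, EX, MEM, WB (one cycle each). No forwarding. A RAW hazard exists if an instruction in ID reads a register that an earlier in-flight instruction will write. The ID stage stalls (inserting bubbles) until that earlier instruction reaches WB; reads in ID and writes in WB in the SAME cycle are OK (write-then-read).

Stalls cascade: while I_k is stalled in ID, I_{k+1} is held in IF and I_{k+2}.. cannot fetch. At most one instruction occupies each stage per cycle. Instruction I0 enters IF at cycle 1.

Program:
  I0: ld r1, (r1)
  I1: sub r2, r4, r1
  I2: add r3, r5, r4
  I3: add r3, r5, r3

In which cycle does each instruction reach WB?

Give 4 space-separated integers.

Answer: 5 8 9 12

Derivation:
I0 ld r1 <- r1: IF@1 ID@2 stall=0 (-) EX@3 MEM@4 WB@5
I1 sub r2 <- r4,r1: IF@2 ID@3 stall=2 (RAW on I0.r1 (WB@5)) EX@6 MEM@7 WB@8
I2 add r3 <- r5,r4: IF@3 ID@6 stall=0 (-) EX@7 MEM@8 WB@9
I3 add r3 <- r5,r3: IF@6 ID@7 stall=2 (RAW on I2.r3 (WB@9)) EX@10 MEM@11 WB@12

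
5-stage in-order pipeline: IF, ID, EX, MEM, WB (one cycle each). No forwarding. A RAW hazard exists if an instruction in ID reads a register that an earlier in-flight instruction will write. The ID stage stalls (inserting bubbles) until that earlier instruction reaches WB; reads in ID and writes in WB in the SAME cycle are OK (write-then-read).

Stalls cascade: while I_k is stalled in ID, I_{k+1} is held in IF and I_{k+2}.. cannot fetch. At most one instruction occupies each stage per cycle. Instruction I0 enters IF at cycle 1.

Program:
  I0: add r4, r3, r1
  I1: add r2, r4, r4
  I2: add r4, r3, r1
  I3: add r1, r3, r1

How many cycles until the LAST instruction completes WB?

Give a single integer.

Answer: 10

Derivation:
I0 add r4 <- r3,r1: IF@1 ID@2 stall=0 (-) EX@3 MEM@4 WB@5
I1 add r2 <- r4,r4: IF@2 ID@3 stall=2 (RAW on I0.r4 (WB@5)) EX@6 MEM@7 WB@8
I2 add r4 <- r3,r1: IF@3 ID@6 stall=0 (-) EX@7 MEM@8 WB@9
I3 add r1 <- r3,r1: IF@6 ID@7 stall=0 (-) EX@8 MEM@9 WB@10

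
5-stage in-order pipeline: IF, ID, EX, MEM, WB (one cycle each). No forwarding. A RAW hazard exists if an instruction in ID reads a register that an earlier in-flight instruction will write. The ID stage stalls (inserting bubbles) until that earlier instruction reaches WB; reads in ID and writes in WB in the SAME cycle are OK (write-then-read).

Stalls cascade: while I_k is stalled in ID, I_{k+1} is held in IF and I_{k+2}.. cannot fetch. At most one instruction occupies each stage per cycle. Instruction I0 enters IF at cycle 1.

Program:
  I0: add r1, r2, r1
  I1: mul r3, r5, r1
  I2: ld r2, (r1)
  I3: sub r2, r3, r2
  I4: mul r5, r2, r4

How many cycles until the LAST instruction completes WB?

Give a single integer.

I0 add r1 <- r2,r1: IF@1 ID@2 stall=0 (-) EX@3 MEM@4 WB@5
I1 mul r3 <- r5,r1: IF@2 ID@3 stall=2 (RAW on I0.r1 (WB@5)) EX@6 MEM@7 WB@8
I2 ld r2 <- r1: IF@3 ID@6 stall=0 (-) EX@7 MEM@8 WB@9
I3 sub r2 <- r3,r2: IF@6 ID@7 stall=2 (RAW on I2.r2 (WB@9)) EX@10 MEM@11 WB@12
I4 mul r5 <- r2,r4: IF@7 ID@10 stall=2 (RAW on I3.r2 (WB@12)) EX@13 MEM@14 WB@15

Answer: 15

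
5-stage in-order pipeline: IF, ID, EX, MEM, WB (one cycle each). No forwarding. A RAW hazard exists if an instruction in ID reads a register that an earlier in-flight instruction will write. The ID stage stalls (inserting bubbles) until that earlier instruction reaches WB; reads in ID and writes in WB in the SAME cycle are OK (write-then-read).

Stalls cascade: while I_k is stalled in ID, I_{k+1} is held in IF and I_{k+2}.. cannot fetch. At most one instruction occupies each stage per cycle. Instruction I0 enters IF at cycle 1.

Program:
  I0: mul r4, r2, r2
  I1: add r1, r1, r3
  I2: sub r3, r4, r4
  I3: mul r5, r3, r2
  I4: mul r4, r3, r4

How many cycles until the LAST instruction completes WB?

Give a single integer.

I0 mul r4 <- r2,r2: IF@1 ID@2 stall=0 (-) EX@3 MEM@4 WB@5
I1 add r1 <- r1,r3: IF@2 ID@3 stall=0 (-) EX@4 MEM@5 WB@6
I2 sub r3 <- r4,r4: IF@3 ID@4 stall=1 (RAW on I0.r4 (WB@5)) EX@6 MEM@7 WB@8
I3 mul r5 <- r3,r2: IF@4 ID@6 stall=2 (RAW on I2.r3 (WB@8)) EX@9 MEM@10 WB@11
I4 mul r4 <- r3,r4: IF@6 ID@9 stall=0 (-) EX@10 MEM@11 WB@12

Answer: 12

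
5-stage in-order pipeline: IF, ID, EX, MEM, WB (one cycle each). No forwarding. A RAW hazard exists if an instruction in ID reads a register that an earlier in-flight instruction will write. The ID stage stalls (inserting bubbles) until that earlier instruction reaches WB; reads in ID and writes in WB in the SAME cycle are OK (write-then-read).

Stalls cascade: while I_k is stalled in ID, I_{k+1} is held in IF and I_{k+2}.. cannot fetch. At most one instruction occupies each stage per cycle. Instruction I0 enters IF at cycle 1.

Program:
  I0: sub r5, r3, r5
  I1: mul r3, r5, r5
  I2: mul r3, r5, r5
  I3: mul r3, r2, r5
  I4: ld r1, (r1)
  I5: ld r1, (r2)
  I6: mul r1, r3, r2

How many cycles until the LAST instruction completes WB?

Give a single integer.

Answer: 13

Derivation:
I0 sub r5 <- r3,r5: IF@1 ID@2 stall=0 (-) EX@3 MEM@4 WB@5
I1 mul r3 <- r5,r5: IF@2 ID@3 stall=2 (RAW on I0.r5 (WB@5)) EX@6 MEM@7 WB@8
I2 mul r3 <- r5,r5: IF@3 ID@6 stall=0 (-) EX@7 MEM@8 WB@9
I3 mul r3 <- r2,r5: IF@6 ID@7 stall=0 (-) EX@8 MEM@9 WB@10
I4 ld r1 <- r1: IF@7 ID@8 stall=0 (-) EX@9 MEM@10 WB@11
I5 ld r1 <- r2: IF@8 ID@9 stall=0 (-) EX@10 MEM@11 WB@12
I6 mul r1 <- r3,r2: IF@9 ID@10 stall=0 (-) EX@11 MEM@12 WB@13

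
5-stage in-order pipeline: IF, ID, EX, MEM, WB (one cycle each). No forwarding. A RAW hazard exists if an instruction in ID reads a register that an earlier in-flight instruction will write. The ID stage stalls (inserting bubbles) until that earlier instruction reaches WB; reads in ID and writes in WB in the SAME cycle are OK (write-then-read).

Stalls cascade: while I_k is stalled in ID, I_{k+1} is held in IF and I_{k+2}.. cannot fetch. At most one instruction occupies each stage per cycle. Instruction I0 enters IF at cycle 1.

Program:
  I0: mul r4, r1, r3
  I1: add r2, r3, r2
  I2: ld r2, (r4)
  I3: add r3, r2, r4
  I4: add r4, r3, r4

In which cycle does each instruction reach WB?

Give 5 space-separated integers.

Answer: 5 6 8 11 14

Derivation:
I0 mul r4 <- r1,r3: IF@1 ID@2 stall=0 (-) EX@3 MEM@4 WB@5
I1 add r2 <- r3,r2: IF@2 ID@3 stall=0 (-) EX@4 MEM@5 WB@6
I2 ld r2 <- r4: IF@3 ID@4 stall=1 (RAW on I0.r4 (WB@5)) EX@6 MEM@7 WB@8
I3 add r3 <- r2,r4: IF@4 ID@6 stall=2 (RAW on I2.r2 (WB@8)) EX@9 MEM@10 WB@11
I4 add r4 <- r3,r4: IF@6 ID@9 stall=2 (RAW on I3.r3 (WB@11)) EX@12 MEM@13 WB@14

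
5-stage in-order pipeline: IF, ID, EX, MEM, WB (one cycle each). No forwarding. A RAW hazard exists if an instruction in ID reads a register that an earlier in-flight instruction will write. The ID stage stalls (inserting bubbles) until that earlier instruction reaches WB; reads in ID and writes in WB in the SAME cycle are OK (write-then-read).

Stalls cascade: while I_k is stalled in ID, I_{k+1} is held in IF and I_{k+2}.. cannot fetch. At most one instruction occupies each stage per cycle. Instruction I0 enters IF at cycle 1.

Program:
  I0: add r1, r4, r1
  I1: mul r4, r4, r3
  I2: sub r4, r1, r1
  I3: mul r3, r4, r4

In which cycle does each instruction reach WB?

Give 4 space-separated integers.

I0 add r1 <- r4,r1: IF@1 ID@2 stall=0 (-) EX@3 MEM@4 WB@5
I1 mul r4 <- r4,r3: IF@2 ID@3 stall=0 (-) EX@4 MEM@5 WB@6
I2 sub r4 <- r1,r1: IF@3 ID@4 stall=1 (RAW on I0.r1 (WB@5)) EX@6 MEM@7 WB@8
I3 mul r3 <- r4,r4: IF@4 ID@6 stall=2 (RAW on I2.r4 (WB@8)) EX@9 MEM@10 WB@11

Answer: 5 6 8 11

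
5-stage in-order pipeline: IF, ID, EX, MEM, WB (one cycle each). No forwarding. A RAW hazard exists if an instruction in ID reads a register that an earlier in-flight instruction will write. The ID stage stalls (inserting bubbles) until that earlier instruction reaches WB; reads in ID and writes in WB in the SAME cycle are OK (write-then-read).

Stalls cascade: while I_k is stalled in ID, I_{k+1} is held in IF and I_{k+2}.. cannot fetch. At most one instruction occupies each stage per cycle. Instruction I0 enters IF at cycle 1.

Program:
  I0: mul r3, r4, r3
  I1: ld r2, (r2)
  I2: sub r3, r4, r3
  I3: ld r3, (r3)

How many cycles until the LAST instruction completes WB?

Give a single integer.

I0 mul r3 <- r4,r3: IF@1 ID@2 stall=0 (-) EX@3 MEM@4 WB@5
I1 ld r2 <- r2: IF@2 ID@3 stall=0 (-) EX@4 MEM@5 WB@6
I2 sub r3 <- r4,r3: IF@3 ID@4 stall=1 (RAW on I0.r3 (WB@5)) EX@6 MEM@7 WB@8
I3 ld r3 <- r3: IF@4 ID@6 stall=2 (RAW on I2.r3 (WB@8)) EX@9 MEM@10 WB@11

Answer: 11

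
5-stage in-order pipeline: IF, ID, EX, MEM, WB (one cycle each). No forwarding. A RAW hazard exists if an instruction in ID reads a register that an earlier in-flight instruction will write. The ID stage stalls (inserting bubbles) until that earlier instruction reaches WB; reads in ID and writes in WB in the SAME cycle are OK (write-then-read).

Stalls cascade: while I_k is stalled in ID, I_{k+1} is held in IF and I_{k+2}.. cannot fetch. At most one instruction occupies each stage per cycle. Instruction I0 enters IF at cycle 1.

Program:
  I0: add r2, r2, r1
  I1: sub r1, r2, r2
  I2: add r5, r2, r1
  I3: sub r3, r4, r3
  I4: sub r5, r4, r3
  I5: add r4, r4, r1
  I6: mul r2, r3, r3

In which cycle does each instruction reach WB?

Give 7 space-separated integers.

I0 add r2 <- r2,r1: IF@1 ID@2 stall=0 (-) EX@3 MEM@4 WB@5
I1 sub r1 <- r2,r2: IF@2 ID@3 stall=2 (RAW on I0.r2 (WB@5)) EX@6 MEM@7 WB@8
I2 add r5 <- r2,r1: IF@3 ID@6 stall=2 (RAW on I1.r1 (WB@8)) EX@9 MEM@10 WB@11
I3 sub r3 <- r4,r3: IF@6 ID@9 stall=0 (-) EX@10 MEM@11 WB@12
I4 sub r5 <- r4,r3: IF@9 ID@10 stall=2 (RAW on I3.r3 (WB@12)) EX@13 MEM@14 WB@15
I5 add r4 <- r4,r1: IF@10 ID@13 stall=0 (-) EX@14 MEM@15 WB@16
I6 mul r2 <- r3,r3: IF@13 ID@14 stall=0 (-) EX@15 MEM@16 WB@17

Answer: 5 8 11 12 15 16 17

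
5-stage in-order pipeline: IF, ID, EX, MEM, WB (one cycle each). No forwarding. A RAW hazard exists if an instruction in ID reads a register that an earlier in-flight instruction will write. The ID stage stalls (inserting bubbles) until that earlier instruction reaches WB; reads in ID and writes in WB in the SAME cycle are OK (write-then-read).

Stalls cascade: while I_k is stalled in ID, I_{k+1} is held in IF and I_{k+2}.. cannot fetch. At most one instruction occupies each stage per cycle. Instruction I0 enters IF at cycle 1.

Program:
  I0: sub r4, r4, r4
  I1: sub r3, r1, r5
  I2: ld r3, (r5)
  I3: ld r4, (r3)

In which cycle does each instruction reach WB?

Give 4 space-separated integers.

I0 sub r4 <- r4,r4: IF@1 ID@2 stall=0 (-) EX@3 MEM@4 WB@5
I1 sub r3 <- r1,r5: IF@2 ID@3 stall=0 (-) EX@4 MEM@5 WB@6
I2 ld r3 <- r5: IF@3 ID@4 stall=0 (-) EX@5 MEM@6 WB@7
I3 ld r4 <- r3: IF@4 ID@5 stall=2 (RAW on I2.r3 (WB@7)) EX@8 MEM@9 WB@10

Answer: 5 6 7 10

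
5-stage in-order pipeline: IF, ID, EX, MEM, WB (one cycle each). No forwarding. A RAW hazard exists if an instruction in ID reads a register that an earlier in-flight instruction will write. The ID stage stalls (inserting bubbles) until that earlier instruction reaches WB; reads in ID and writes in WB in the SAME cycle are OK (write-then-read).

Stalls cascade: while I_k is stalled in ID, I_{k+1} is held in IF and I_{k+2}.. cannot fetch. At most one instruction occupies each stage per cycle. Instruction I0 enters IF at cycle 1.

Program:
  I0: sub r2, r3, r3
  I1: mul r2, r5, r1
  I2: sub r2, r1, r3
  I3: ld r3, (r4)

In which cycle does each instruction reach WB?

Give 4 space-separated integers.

Answer: 5 6 7 8

Derivation:
I0 sub r2 <- r3,r3: IF@1 ID@2 stall=0 (-) EX@3 MEM@4 WB@5
I1 mul r2 <- r5,r1: IF@2 ID@3 stall=0 (-) EX@4 MEM@5 WB@6
I2 sub r2 <- r1,r3: IF@3 ID@4 stall=0 (-) EX@5 MEM@6 WB@7
I3 ld r3 <- r4: IF@4 ID@5 stall=0 (-) EX@6 MEM@7 WB@8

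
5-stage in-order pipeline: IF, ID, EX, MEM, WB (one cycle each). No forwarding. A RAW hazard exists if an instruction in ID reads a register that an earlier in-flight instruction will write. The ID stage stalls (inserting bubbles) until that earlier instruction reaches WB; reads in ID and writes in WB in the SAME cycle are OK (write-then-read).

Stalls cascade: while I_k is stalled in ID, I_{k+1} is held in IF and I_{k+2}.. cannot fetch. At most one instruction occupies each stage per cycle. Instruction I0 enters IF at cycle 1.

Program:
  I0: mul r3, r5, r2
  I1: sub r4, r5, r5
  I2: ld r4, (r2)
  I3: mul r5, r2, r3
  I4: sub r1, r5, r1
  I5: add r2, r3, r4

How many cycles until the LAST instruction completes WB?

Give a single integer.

Answer: 12

Derivation:
I0 mul r3 <- r5,r2: IF@1 ID@2 stall=0 (-) EX@3 MEM@4 WB@5
I1 sub r4 <- r5,r5: IF@2 ID@3 stall=0 (-) EX@4 MEM@5 WB@6
I2 ld r4 <- r2: IF@3 ID@4 stall=0 (-) EX@5 MEM@6 WB@7
I3 mul r5 <- r2,r3: IF@4 ID@5 stall=0 (-) EX@6 MEM@7 WB@8
I4 sub r1 <- r5,r1: IF@5 ID@6 stall=2 (RAW on I3.r5 (WB@8)) EX@9 MEM@10 WB@11
I5 add r2 <- r3,r4: IF@6 ID@9 stall=0 (-) EX@10 MEM@11 WB@12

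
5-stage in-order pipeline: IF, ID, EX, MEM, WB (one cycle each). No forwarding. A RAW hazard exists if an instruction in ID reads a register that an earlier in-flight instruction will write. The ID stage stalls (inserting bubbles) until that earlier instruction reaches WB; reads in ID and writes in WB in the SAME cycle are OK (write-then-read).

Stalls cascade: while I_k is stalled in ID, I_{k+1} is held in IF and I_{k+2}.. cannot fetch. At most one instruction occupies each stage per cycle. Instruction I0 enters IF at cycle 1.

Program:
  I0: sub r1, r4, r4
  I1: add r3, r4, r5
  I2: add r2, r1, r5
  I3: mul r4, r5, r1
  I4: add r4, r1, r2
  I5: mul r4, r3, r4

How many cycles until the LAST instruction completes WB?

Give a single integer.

I0 sub r1 <- r4,r4: IF@1 ID@2 stall=0 (-) EX@3 MEM@4 WB@5
I1 add r3 <- r4,r5: IF@2 ID@3 stall=0 (-) EX@4 MEM@5 WB@6
I2 add r2 <- r1,r5: IF@3 ID@4 stall=1 (RAW on I0.r1 (WB@5)) EX@6 MEM@7 WB@8
I3 mul r4 <- r5,r1: IF@4 ID@6 stall=0 (-) EX@7 MEM@8 WB@9
I4 add r4 <- r1,r2: IF@6 ID@7 stall=1 (RAW on I2.r2 (WB@8)) EX@9 MEM@10 WB@11
I5 mul r4 <- r3,r4: IF@7 ID@9 stall=2 (RAW on I4.r4 (WB@11)) EX@12 MEM@13 WB@14

Answer: 14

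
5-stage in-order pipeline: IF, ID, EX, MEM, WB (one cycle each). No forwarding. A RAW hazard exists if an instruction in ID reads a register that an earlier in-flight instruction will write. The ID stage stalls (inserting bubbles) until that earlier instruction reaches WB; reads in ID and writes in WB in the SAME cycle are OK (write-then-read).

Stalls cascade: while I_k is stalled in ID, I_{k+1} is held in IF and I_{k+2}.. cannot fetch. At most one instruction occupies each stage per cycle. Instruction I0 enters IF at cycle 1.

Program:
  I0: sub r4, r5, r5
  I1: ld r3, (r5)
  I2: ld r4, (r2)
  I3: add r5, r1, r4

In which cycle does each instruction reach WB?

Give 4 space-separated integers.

Answer: 5 6 7 10

Derivation:
I0 sub r4 <- r5,r5: IF@1 ID@2 stall=0 (-) EX@3 MEM@4 WB@5
I1 ld r3 <- r5: IF@2 ID@3 stall=0 (-) EX@4 MEM@5 WB@6
I2 ld r4 <- r2: IF@3 ID@4 stall=0 (-) EX@5 MEM@6 WB@7
I3 add r5 <- r1,r4: IF@4 ID@5 stall=2 (RAW on I2.r4 (WB@7)) EX@8 MEM@9 WB@10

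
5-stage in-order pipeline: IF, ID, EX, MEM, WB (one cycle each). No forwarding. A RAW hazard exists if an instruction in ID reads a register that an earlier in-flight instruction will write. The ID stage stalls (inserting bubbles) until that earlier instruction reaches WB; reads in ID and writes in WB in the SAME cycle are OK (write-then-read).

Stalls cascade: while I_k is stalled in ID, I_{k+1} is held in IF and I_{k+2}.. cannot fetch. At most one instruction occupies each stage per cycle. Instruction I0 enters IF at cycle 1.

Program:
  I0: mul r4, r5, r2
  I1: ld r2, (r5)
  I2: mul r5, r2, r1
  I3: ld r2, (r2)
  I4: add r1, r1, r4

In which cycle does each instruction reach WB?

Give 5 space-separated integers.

I0 mul r4 <- r5,r2: IF@1 ID@2 stall=0 (-) EX@3 MEM@4 WB@5
I1 ld r2 <- r5: IF@2 ID@3 stall=0 (-) EX@4 MEM@5 WB@6
I2 mul r5 <- r2,r1: IF@3 ID@4 stall=2 (RAW on I1.r2 (WB@6)) EX@7 MEM@8 WB@9
I3 ld r2 <- r2: IF@4 ID@7 stall=0 (-) EX@8 MEM@9 WB@10
I4 add r1 <- r1,r4: IF@7 ID@8 stall=0 (-) EX@9 MEM@10 WB@11

Answer: 5 6 9 10 11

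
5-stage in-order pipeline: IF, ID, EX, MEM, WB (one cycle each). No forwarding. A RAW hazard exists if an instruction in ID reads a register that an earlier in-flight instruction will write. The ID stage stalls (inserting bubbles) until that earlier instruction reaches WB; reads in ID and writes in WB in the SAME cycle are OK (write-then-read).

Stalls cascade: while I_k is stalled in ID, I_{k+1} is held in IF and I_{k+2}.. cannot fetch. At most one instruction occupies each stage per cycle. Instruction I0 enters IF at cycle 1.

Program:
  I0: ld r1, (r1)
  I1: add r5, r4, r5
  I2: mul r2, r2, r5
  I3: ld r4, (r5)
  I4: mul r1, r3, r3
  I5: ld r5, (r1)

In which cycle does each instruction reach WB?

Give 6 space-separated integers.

I0 ld r1 <- r1: IF@1 ID@2 stall=0 (-) EX@3 MEM@4 WB@5
I1 add r5 <- r4,r5: IF@2 ID@3 stall=0 (-) EX@4 MEM@5 WB@6
I2 mul r2 <- r2,r5: IF@3 ID@4 stall=2 (RAW on I1.r5 (WB@6)) EX@7 MEM@8 WB@9
I3 ld r4 <- r5: IF@4 ID@7 stall=0 (-) EX@8 MEM@9 WB@10
I4 mul r1 <- r3,r3: IF@7 ID@8 stall=0 (-) EX@9 MEM@10 WB@11
I5 ld r5 <- r1: IF@8 ID@9 stall=2 (RAW on I4.r1 (WB@11)) EX@12 MEM@13 WB@14

Answer: 5 6 9 10 11 14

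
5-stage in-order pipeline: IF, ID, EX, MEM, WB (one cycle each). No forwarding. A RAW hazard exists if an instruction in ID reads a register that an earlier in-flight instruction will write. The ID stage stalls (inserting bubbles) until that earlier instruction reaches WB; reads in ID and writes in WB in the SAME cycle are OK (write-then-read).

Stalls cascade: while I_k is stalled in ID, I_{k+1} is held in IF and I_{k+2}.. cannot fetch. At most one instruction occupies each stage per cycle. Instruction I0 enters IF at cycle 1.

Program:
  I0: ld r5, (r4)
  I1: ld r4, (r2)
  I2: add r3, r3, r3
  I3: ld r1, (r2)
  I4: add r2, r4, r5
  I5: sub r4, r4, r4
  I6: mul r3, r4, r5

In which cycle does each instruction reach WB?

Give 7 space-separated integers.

I0 ld r5 <- r4: IF@1 ID@2 stall=0 (-) EX@3 MEM@4 WB@5
I1 ld r4 <- r2: IF@2 ID@3 stall=0 (-) EX@4 MEM@5 WB@6
I2 add r3 <- r3,r3: IF@3 ID@4 stall=0 (-) EX@5 MEM@6 WB@7
I3 ld r1 <- r2: IF@4 ID@5 stall=0 (-) EX@6 MEM@7 WB@8
I4 add r2 <- r4,r5: IF@5 ID@6 stall=0 (-) EX@7 MEM@8 WB@9
I5 sub r4 <- r4,r4: IF@6 ID@7 stall=0 (-) EX@8 MEM@9 WB@10
I6 mul r3 <- r4,r5: IF@7 ID@8 stall=2 (RAW on I5.r4 (WB@10)) EX@11 MEM@12 WB@13

Answer: 5 6 7 8 9 10 13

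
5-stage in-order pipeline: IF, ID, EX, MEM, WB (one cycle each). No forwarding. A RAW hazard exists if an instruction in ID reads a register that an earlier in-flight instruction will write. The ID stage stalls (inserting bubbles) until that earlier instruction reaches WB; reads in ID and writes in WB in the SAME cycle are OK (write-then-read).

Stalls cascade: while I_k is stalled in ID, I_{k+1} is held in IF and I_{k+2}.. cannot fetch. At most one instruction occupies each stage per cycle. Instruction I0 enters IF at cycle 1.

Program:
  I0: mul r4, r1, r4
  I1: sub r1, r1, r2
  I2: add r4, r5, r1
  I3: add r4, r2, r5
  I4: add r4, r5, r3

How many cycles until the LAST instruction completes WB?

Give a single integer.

I0 mul r4 <- r1,r4: IF@1 ID@2 stall=0 (-) EX@3 MEM@4 WB@5
I1 sub r1 <- r1,r2: IF@2 ID@3 stall=0 (-) EX@4 MEM@5 WB@6
I2 add r4 <- r5,r1: IF@3 ID@4 stall=2 (RAW on I1.r1 (WB@6)) EX@7 MEM@8 WB@9
I3 add r4 <- r2,r5: IF@4 ID@7 stall=0 (-) EX@8 MEM@9 WB@10
I4 add r4 <- r5,r3: IF@7 ID@8 stall=0 (-) EX@9 MEM@10 WB@11

Answer: 11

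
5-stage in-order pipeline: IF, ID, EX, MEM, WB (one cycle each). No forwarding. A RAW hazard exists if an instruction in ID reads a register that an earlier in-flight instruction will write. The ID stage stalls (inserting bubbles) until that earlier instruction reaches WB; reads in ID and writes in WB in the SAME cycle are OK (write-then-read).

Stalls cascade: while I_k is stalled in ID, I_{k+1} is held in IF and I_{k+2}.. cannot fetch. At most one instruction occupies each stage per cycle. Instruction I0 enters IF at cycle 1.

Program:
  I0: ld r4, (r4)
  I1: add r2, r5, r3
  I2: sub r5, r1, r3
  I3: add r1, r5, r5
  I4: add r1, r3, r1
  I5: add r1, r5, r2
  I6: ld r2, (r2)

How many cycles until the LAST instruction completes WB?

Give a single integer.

I0 ld r4 <- r4: IF@1 ID@2 stall=0 (-) EX@3 MEM@4 WB@5
I1 add r2 <- r5,r3: IF@2 ID@3 stall=0 (-) EX@4 MEM@5 WB@6
I2 sub r5 <- r1,r3: IF@3 ID@4 stall=0 (-) EX@5 MEM@6 WB@7
I3 add r1 <- r5,r5: IF@4 ID@5 stall=2 (RAW on I2.r5 (WB@7)) EX@8 MEM@9 WB@10
I4 add r1 <- r3,r1: IF@5 ID@8 stall=2 (RAW on I3.r1 (WB@10)) EX@11 MEM@12 WB@13
I5 add r1 <- r5,r2: IF@8 ID@11 stall=0 (-) EX@12 MEM@13 WB@14
I6 ld r2 <- r2: IF@11 ID@12 stall=0 (-) EX@13 MEM@14 WB@15

Answer: 15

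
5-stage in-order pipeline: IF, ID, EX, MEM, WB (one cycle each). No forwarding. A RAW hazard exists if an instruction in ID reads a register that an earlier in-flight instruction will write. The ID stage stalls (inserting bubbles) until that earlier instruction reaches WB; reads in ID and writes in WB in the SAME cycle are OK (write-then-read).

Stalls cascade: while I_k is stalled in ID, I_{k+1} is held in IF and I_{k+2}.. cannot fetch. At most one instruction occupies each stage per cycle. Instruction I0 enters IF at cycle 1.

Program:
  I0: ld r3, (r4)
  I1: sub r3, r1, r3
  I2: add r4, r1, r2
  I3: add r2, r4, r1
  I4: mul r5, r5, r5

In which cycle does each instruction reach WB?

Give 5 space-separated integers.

I0 ld r3 <- r4: IF@1 ID@2 stall=0 (-) EX@3 MEM@4 WB@5
I1 sub r3 <- r1,r3: IF@2 ID@3 stall=2 (RAW on I0.r3 (WB@5)) EX@6 MEM@7 WB@8
I2 add r4 <- r1,r2: IF@3 ID@6 stall=0 (-) EX@7 MEM@8 WB@9
I3 add r2 <- r4,r1: IF@6 ID@7 stall=2 (RAW on I2.r4 (WB@9)) EX@10 MEM@11 WB@12
I4 mul r5 <- r5,r5: IF@7 ID@10 stall=0 (-) EX@11 MEM@12 WB@13

Answer: 5 8 9 12 13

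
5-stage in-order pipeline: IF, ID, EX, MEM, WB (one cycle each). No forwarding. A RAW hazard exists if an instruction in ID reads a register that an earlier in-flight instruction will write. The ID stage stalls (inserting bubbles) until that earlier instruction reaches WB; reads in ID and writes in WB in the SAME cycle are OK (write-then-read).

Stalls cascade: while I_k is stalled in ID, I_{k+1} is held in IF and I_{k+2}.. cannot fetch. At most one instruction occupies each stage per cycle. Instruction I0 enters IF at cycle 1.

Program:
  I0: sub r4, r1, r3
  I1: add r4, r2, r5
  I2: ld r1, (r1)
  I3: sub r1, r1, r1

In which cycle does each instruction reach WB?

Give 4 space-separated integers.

I0 sub r4 <- r1,r3: IF@1 ID@2 stall=0 (-) EX@3 MEM@4 WB@5
I1 add r4 <- r2,r5: IF@2 ID@3 stall=0 (-) EX@4 MEM@5 WB@6
I2 ld r1 <- r1: IF@3 ID@4 stall=0 (-) EX@5 MEM@6 WB@7
I3 sub r1 <- r1,r1: IF@4 ID@5 stall=2 (RAW on I2.r1 (WB@7)) EX@8 MEM@9 WB@10

Answer: 5 6 7 10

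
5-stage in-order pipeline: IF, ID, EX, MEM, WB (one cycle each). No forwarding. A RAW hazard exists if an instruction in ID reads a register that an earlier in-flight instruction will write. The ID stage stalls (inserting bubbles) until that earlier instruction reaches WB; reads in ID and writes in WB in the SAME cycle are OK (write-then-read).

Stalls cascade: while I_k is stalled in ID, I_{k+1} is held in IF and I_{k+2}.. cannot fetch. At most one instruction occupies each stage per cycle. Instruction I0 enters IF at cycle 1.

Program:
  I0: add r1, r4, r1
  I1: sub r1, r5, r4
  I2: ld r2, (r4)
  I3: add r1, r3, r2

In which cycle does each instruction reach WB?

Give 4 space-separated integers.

Answer: 5 6 7 10

Derivation:
I0 add r1 <- r4,r1: IF@1 ID@2 stall=0 (-) EX@3 MEM@4 WB@5
I1 sub r1 <- r5,r4: IF@2 ID@3 stall=0 (-) EX@4 MEM@5 WB@6
I2 ld r2 <- r4: IF@3 ID@4 stall=0 (-) EX@5 MEM@6 WB@7
I3 add r1 <- r3,r2: IF@4 ID@5 stall=2 (RAW on I2.r2 (WB@7)) EX@8 MEM@9 WB@10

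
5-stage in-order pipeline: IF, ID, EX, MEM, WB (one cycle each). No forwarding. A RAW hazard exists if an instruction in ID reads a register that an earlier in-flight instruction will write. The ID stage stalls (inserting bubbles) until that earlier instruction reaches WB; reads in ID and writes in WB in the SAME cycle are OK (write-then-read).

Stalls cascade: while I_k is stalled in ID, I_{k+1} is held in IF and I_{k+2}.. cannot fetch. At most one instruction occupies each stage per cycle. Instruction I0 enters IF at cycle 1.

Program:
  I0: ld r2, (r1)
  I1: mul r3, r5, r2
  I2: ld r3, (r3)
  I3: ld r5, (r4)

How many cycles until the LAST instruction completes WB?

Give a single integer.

I0 ld r2 <- r1: IF@1 ID@2 stall=0 (-) EX@3 MEM@4 WB@5
I1 mul r3 <- r5,r2: IF@2 ID@3 stall=2 (RAW on I0.r2 (WB@5)) EX@6 MEM@7 WB@8
I2 ld r3 <- r3: IF@3 ID@6 stall=2 (RAW on I1.r3 (WB@8)) EX@9 MEM@10 WB@11
I3 ld r5 <- r4: IF@6 ID@9 stall=0 (-) EX@10 MEM@11 WB@12

Answer: 12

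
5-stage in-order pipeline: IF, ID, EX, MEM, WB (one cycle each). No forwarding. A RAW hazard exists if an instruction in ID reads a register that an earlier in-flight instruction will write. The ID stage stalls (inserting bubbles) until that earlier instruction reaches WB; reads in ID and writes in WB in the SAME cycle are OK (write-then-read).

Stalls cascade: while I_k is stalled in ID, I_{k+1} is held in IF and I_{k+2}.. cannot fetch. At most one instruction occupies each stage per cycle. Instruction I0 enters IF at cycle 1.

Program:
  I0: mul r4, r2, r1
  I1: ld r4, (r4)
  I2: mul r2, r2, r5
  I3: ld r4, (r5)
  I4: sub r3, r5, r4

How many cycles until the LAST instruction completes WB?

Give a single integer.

Answer: 13

Derivation:
I0 mul r4 <- r2,r1: IF@1 ID@2 stall=0 (-) EX@3 MEM@4 WB@5
I1 ld r4 <- r4: IF@2 ID@3 stall=2 (RAW on I0.r4 (WB@5)) EX@6 MEM@7 WB@8
I2 mul r2 <- r2,r5: IF@3 ID@6 stall=0 (-) EX@7 MEM@8 WB@9
I3 ld r4 <- r5: IF@6 ID@7 stall=0 (-) EX@8 MEM@9 WB@10
I4 sub r3 <- r5,r4: IF@7 ID@8 stall=2 (RAW on I3.r4 (WB@10)) EX@11 MEM@12 WB@13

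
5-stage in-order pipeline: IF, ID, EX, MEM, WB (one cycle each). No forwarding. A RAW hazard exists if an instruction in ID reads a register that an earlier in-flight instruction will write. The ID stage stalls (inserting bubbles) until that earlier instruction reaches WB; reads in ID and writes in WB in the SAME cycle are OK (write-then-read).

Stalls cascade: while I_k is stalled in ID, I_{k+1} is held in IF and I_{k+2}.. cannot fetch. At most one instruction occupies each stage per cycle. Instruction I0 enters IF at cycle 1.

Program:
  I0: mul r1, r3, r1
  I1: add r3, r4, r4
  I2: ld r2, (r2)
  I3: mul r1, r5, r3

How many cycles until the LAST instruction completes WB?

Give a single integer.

Answer: 9

Derivation:
I0 mul r1 <- r3,r1: IF@1 ID@2 stall=0 (-) EX@3 MEM@4 WB@5
I1 add r3 <- r4,r4: IF@2 ID@3 stall=0 (-) EX@4 MEM@5 WB@6
I2 ld r2 <- r2: IF@3 ID@4 stall=0 (-) EX@5 MEM@6 WB@7
I3 mul r1 <- r5,r3: IF@4 ID@5 stall=1 (RAW on I1.r3 (WB@6)) EX@7 MEM@8 WB@9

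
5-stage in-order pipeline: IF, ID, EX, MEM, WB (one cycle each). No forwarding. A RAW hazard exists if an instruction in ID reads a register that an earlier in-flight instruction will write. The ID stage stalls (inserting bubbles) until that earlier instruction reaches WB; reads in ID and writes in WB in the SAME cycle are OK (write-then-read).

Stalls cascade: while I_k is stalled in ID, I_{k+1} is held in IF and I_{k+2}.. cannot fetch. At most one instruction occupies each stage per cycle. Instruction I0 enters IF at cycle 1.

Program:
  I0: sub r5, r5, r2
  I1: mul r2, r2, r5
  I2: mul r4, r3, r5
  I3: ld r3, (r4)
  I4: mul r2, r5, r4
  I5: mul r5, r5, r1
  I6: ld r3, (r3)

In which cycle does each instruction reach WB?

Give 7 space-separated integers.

I0 sub r5 <- r5,r2: IF@1 ID@2 stall=0 (-) EX@3 MEM@4 WB@5
I1 mul r2 <- r2,r5: IF@2 ID@3 stall=2 (RAW on I0.r5 (WB@5)) EX@6 MEM@7 WB@8
I2 mul r4 <- r3,r5: IF@3 ID@6 stall=0 (-) EX@7 MEM@8 WB@9
I3 ld r3 <- r4: IF@6 ID@7 stall=2 (RAW on I2.r4 (WB@9)) EX@10 MEM@11 WB@12
I4 mul r2 <- r5,r4: IF@7 ID@10 stall=0 (-) EX@11 MEM@12 WB@13
I5 mul r5 <- r5,r1: IF@10 ID@11 stall=0 (-) EX@12 MEM@13 WB@14
I6 ld r3 <- r3: IF@11 ID@12 stall=0 (-) EX@13 MEM@14 WB@15

Answer: 5 8 9 12 13 14 15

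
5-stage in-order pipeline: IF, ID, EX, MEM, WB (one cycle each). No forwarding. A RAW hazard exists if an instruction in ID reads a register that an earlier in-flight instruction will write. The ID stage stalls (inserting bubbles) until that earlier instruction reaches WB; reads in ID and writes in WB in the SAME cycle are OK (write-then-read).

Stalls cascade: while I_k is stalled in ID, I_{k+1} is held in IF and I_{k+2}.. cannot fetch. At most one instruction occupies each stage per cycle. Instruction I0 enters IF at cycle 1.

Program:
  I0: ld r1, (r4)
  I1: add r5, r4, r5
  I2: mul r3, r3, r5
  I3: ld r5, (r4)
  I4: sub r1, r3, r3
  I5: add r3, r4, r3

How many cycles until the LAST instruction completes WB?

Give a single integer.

Answer: 13

Derivation:
I0 ld r1 <- r4: IF@1 ID@2 stall=0 (-) EX@3 MEM@4 WB@5
I1 add r5 <- r4,r5: IF@2 ID@3 stall=0 (-) EX@4 MEM@5 WB@6
I2 mul r3 <- r3,r5: IF@3 ID@4 stall=2 (RAW on I1.r5 (WB@6)) EX@7 MEM@8 WB@9
I3 ld r5 <- r4: IF@4 ID@7 stall=0 (-) EX@8 MEM@9 WB@10
I4 sub r1 <- r3,r3: IF@7 ID@8 stall=1 (RAW on I2.r3 (WB@9)) EX@10 MEM@11 WB@12
I5 add r3 <- r4,r3: IF@8 ID@10 stall=0 (-) EX@11 MEM@12 WB@13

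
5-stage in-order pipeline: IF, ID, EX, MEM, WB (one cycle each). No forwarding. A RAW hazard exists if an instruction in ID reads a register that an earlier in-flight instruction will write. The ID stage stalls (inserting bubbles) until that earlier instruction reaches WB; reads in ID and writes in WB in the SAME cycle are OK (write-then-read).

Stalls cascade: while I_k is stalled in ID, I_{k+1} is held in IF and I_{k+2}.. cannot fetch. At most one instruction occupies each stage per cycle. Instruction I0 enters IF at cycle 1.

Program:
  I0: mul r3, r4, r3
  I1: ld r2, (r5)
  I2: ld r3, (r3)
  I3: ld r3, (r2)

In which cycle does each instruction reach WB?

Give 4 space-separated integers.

Answer: 5 6 8 9

Derivation:
I0 mul r3 <- r4,r3: IF@1 ID@2 stall=0 (-) EX@3 MEM@4 WB@5
I1 ld r2 <- r5: IF@2 ID@3 stall=0 (-) EX@4 MEM@5 WB@6
I2 ld r3 <- r3: IF@3 ID@4 stall=1 (RAW on I0.r3 (WB@5)) EX@6 MEM@7 WB@8
I3 ld r3 <- r2: IF@4 ID@6 stall=0 (-) EX@7 MEM@8 WB@9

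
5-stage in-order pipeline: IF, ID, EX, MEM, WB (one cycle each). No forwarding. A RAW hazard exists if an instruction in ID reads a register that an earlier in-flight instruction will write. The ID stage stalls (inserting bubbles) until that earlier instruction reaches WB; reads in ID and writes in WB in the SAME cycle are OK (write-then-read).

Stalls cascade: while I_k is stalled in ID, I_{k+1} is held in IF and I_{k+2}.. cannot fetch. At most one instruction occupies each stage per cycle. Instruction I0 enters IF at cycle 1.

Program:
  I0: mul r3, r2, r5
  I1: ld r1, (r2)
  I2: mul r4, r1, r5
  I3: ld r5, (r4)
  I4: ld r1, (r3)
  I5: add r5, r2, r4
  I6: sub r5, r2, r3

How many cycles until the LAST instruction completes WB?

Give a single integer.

I0 mul r3 <- r2,r5: IF@1 ID@2 stall=0 (-) EX@3 MEM@4 WB@5
I1 ld r1 <- r2: IF@2 ID@3 stall=0 (-) EX@4 MEM@5 WB@6
I2 mul r4 <- r1,r5: IF@3 ID@4 stall=2 (RAW on I1.r1 (WB@6)) EX@7 MEM@8 WB@9
I3 ld r5 <- r4: IF@4 ID@7 stall=2 (RAW on I2.r4 (WB@9)) EX@10 MEM@11 WB@12
I4 ld r1 <- r3: IF@7 ID@10 stall=0 (-) EX@11 MEM@12 WB@13
I5 add r5 <- r2,r4: IF@10 ID@11 stall=0 (-) EX@12 MEM@13 WB@14
I6 sub r5 <- r2,r3: IF@11 ID@12 stall=0 (-) EX@13 MEM@14 WB@15

Answer: 15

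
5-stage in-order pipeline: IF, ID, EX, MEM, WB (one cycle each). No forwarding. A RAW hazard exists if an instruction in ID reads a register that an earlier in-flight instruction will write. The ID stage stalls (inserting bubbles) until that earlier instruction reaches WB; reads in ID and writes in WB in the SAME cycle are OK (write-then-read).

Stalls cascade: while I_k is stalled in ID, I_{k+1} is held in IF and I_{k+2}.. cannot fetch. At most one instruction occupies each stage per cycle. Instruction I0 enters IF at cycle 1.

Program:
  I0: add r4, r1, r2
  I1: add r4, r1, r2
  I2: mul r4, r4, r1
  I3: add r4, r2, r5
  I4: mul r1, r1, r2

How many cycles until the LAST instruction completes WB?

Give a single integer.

I0 add r4 <- r1,r2: IF@1 ID@2 stall=0 (-) EX@3 MEM@4 WB@5
I1 add r4 <- r1,r2: IF@2 ID@3 stall=0 (-) EX@4 MEM@5 WB@6
I2 mul r4 <- r4,r1: IF@3 ID@4 stall=2 (RAW on I1.r4 (WB@6)) EX@7 MEM@8 WB@9
I3 add r4 <- r2,r5: IF@4 ID@7 stall=0 (-) EX@8 MEM@9 WB@10
I4 mul r1 <- r1,r2: IF@7 ID@8 stall=0 (-) EX@9 MEM@10 WB@11

Answer: 11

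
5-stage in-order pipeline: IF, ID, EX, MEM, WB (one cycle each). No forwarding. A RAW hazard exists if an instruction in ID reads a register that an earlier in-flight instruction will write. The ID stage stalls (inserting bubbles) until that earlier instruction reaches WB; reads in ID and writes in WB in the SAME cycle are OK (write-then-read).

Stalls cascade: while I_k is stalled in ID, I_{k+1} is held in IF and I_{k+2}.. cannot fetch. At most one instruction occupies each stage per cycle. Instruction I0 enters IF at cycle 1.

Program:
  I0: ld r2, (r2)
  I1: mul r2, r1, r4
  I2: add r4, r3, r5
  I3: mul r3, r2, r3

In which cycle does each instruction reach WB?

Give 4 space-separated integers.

I0 ld r2 <- r2: IF@1 ID@2 stall=0 (-) EX@3 MEM@4 WB@5
I1 mul r2 <- r1,r4: IF@2 ID@3 stall=0 (-) EX@4 MEM@5 WB@6
I2 add r4 <- r3,r5: IF@3 ID@4 stall=0 (-) EX@5 MEM@6 WB@7
I3 mul r3 <- r2,r3: IF@4 ID@5 stall=1 (RAW on I1.r2 (WB@6)) EX@7 MEM@8 WB@9

Answer: 5 6 7 9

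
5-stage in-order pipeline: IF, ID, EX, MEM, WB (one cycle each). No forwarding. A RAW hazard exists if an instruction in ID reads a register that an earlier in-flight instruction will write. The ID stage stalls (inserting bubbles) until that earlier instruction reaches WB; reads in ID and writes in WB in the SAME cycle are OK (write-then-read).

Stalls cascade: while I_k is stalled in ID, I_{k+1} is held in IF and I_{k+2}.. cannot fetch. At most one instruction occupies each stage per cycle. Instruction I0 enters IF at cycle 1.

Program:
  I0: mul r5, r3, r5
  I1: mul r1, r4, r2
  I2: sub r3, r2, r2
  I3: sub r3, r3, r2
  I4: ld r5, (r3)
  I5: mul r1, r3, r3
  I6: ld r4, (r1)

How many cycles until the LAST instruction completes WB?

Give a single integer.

I0 mul r5 <- r3,r5: IF@1 ID@2 stall=0 (-) EX@3 MEM@4 WB@5
I1 mul r1 <- r4,r2: IF@2 ID@3 stall=0 (-) EX@4 MEM@5 WB@6
I2 sub r3 <- r2,r2: IF@3 ID@4 stall=0 (-) EX@5 MEM@6 WB@7
I3 sub r3 <- r3,r2: IF@4 ID@5 stall=2 (RAW on I2.r3 (WB@7)) EX@8 MEM@9 WB@10
I4 ld r5 <- r3: IF@5 ID@8 stall=2 (RAW on I3.r3 (WB@10)) EX@11 MEM@12 WB@13
I5 mul r1 <- r3,r3: IF@8 ID@11 stall=0 (-) EX@12 MEM@13 WB@14
I6 ld r4 <- r1: IF@11 ID@12 stall=2 (RAW on I5.r1 (WB@14)) EX@15 MEM@16 WB@17

Answer: 17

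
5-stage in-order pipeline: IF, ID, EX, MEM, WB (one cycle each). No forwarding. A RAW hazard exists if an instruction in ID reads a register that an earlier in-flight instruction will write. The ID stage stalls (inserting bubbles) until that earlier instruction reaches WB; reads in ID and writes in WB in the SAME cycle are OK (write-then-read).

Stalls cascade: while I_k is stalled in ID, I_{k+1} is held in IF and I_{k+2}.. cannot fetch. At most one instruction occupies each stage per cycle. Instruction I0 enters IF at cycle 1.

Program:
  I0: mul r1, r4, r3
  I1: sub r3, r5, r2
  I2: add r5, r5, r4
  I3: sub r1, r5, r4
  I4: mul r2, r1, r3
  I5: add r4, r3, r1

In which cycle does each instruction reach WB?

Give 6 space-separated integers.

I0 mul r1 <- r4,r3: IF@1 ID@2 stall=0 (-) EX@3 MEM@4 WB@5
I1 sub r3 <- r5,r2: IF@2 ID@3 stall=0 (-) EX@4 MEM@5 WB@6
I2 add r5 <- r5,r4: IF@3 ID@4 stall=0 (-) EX@5 MEM@6 WB@7
I3 sub r1 <- r5,r4: IF@4 ID@5 stall=2 (RAW on I2.r5 (WB@7)) EX@8 MEM@9 WB@10
I4 mul r2 <- r1,r3: IF@5 ID@8 stall=2 (RAW on I3.r1 (WB@10)) EX@11 MEM@12 WB@13
I5 add r4 <- r3,r1: IF@8 ID@11 stall=0 (-) EX@12 MEM@13 WB@14

Answer: 5 6 7 10 13 14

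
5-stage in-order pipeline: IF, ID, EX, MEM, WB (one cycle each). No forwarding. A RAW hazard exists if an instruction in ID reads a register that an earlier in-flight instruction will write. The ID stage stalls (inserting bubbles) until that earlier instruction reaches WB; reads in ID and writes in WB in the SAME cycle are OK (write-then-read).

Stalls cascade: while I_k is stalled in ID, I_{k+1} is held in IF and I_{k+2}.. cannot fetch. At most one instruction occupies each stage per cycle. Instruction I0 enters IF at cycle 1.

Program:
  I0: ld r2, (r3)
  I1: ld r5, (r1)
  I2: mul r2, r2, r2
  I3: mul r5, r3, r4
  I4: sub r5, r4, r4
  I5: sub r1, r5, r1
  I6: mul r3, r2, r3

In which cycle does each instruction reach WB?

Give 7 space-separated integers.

I0 ld r2 <- r3: IF@1 ID@2 stall=0 (-) EX@3 MEM@4 WB@5
I1 ld r5 <- r1: IF@2 ID@3 stall=0 (-) EX@4 MEM@5 WB@6
I2 mul r2 <- r2,r2: IF@3 ID@4 stall=1 (RAW on I0.r2 (WB@5)) EX@6 MEM@7 WB@8
I3 mul r5 <- r3,r4: IF@4 ID@6 stall=0 (-) EX@7 MEM@8 WB@9
I4 sub r5 <- r4,r4: IF@6 ID@7 stall=0 (-) EX@8 MEM@9 WB@10
I5 sub r1 <- r5,r1: IF@7 ID@8 stall=2 (RAW on I4.r5 (WB@10)) EX@11 MEM@12 WB@13
I6 mul r3 <- r2,r3: IF@8 ID@11 stall=0 (-) EX@12 MEM@13 WB@14

Answer: 5 6 8 9 10 13 14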